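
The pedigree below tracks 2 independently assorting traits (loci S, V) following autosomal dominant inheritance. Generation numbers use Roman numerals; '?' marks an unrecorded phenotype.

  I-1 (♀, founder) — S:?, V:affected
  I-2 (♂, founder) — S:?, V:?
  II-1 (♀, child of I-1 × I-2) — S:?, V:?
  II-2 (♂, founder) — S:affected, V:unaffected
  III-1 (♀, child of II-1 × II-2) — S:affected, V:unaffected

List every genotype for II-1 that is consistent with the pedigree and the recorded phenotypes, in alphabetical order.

S/I-1 ? ·: ss|Ss|SS
S/I-2 ? ·: ss|Ss|SS
S/II-1 ? I-1×I-2: ss|Ss|SS
S/II-2 aff ·: Ss|SS
S/III-1 aff II-1×II-2: Ss|SS
⇒ S over [I-1,I-2,II-1,II-2,III-1]: 48 consistent
V/I-1 aff ·: Vv|VV
V/I-2 ? ·: vv|Vv|VV
V/II-1 ? I-1×I-2: vv|Vv
V/II-2 un ·: vv
V/III-1 un II-1×II-2: vv
⇒ V over [I-1,I-2,II-1,II-2,III-1]: 7 consistent

II-1 ∈ {SS Vv, SS vv, Ss Vv, Ss vv, ss Vv, ss vv}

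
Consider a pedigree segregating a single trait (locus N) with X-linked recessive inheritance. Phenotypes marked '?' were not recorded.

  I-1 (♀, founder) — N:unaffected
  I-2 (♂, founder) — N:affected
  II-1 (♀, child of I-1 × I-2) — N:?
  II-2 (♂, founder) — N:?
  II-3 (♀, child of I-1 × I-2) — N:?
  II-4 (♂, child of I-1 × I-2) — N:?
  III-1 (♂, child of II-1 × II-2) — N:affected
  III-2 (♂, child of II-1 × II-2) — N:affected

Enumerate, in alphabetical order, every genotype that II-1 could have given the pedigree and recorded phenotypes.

N/I-1 un ·: X^NX^N|X^NX^n
N/I-2 aff ·: X^nY
N/II-1 ? I-1×I-2: X^NX^n|X^nX^n
N/II-2 ? ·: X^NY|X^nY
N/II-3 ? I-1×I-2: X^NX^n|X^nX^n
N/II-4 ? I-1×I-2: X^NY|X^nY
N/III-1 aff II-1×II-2: X^nY
N/III-2 aff II-1×II-2: X^nY
⇒ N over [I-1,I-2,II-1,II-2,II-3,II-4,III-1,III-2]: 18 consistent

II-1 ∈ {X^NX^n, X^nX^n}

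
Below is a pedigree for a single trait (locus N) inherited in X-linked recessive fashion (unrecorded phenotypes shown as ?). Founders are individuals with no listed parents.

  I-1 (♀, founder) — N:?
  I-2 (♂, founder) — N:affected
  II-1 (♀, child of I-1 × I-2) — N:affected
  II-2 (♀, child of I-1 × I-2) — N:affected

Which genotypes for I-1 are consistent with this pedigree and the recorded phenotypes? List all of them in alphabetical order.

N/I-1 ? ·: X^NX^n|X^nX^n
N/I-2 aff ·: X^nY
N/II-1 aff I-1×I-2: X^nX^n
N/II-2 aff I-1×I-2: X^nX^n
⇒ N over [I-1,I-2,II-1,II-2]: 2 consistent

I-1 ∈ {X^NX^n, X^nX^n}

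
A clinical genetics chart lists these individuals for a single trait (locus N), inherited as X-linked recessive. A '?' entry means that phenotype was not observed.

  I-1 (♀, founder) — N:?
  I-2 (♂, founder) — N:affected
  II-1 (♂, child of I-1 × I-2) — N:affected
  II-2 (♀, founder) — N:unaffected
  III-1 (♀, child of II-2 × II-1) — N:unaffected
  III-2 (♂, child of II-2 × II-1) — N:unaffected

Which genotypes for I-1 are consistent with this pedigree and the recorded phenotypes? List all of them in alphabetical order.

I-1 ∈ {X^NX^n, X^nX^n}

N/I-1 ? ·: X^NX^n|X^nX^n
N/I-2 aff ·: X^nY
N/II-1 aff I-1×I-2: X^nY
N/II-2 un ·: X^NX^N|X^NX^n
N/III-1 un II-2×II-1: X^NX^n
N/III-2 un II-2×II-1: X^NY
⇒ N over [I-1,I-2,II-1,II-2,III-1,III-2]: 4 consistent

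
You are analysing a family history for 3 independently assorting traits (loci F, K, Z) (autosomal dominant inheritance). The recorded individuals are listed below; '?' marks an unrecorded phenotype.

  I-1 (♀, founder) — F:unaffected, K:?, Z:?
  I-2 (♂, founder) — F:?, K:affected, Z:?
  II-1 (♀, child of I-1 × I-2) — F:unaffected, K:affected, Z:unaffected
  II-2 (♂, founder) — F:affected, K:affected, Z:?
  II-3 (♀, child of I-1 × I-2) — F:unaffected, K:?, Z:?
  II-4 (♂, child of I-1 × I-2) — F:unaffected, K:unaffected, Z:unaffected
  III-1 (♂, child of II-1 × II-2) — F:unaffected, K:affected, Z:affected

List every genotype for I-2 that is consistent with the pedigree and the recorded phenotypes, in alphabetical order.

I-2 ∈ {Ff Kk Zz, Ff Kk zz, ff Kk Zz, ff Kk zz}

F/I-1 un ·: ff
F/I-2 ? ·: ff|Ff
F/II-1 un I-1×I-2: ff
F/II-2 aff ·: Ff
F/II-3 un I-1×I-2: ff
F/II-4 un I-1×I-2: ff
F/III-1 un II-1×II-2: ff
⇒ F over [I-1,I-2,II-1,II-2,II-3,II-4,III-1]: 2 consistent
K/I-1 ? ·: kk|Kk
K/I-2 aff ·: Kk
K/II-1 aff I-1×I-2: Kk|KK
K/II-2 aff ·: Kk|KK
K/II-3 ? I-1×I-2: kk|Kk|KK
K/II-4 un I-1×I-2: kk
K/III-1 aff II-1×II-2: Kk|KK
⇒ K over [I-1,I-2,II-1,II-2,II-3,II-4,III-1]: 29 consistent
Z/I-1 ? ·: zz|Zz
Z/I-2 ? ·: zz|Zz
Z/II-1 un I-1×I-2: zz
Z/II-2 ? ·: Zz|ZZ
Z/II-3 ? I-1×I-2: zz|Zz|ZZ
Z/II-4 un I-1×I-2: zz
Z/III-1 aff II-1×II-2: Zz
⇒ Z over [I-1,I-2,II-1,II-2,II-3,II-4,III-1]: 16 consistent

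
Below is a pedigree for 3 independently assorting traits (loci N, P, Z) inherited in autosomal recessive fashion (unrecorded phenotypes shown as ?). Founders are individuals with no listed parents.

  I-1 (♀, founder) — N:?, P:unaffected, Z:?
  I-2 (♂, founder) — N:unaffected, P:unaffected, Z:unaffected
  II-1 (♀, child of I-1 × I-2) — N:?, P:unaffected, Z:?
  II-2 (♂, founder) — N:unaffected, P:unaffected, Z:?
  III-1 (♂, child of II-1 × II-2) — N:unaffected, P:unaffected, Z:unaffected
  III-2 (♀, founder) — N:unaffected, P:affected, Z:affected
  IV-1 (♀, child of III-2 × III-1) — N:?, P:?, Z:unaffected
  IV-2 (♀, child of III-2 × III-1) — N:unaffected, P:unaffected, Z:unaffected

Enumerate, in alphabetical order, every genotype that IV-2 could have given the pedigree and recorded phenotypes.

N/I-1 ? ·: NN|Nn|nn
N/I-2 un ·: NN|Nn
N/II-1 ? I-1×I-2: NN|Nn|nn
N/II-2 un ·: NN|Nn
N/III-1 un II-1×II-2: NN|Nn
N/III-2 un ·: NN|Nn
N/IV-1 ? III-2×III-1: NN|Nn|nn
N/IV-2 un III-2×III-1: NN|Nn
⇒ N over [I-1,I-2,II-1,II-2,III-1,III-2,IV-1,IV-2]: 270 consistent
P/I-1 un ·: PP|Pp
P/I-2 un ·: PP|Pp
P/II-1 un I-1×I-2: PP|Pp
P/II-2 un ·: PP|Pp
P/III-1 un II-1×II-2: PP|Pp
P/III-2 aff ·: pp
P/IV-1 ? III-2×III-1: Pp|pp
P/IV-2 un III-2×III-1: Pp
⇒ P over [I-1,I-2,II-1,II-2,III-1,III-2,IV-1,IV-2]: 34 consistent
Z/I-1 ? ·: ZZ|Zz|zz
Z/I-2 un ·: ZZ|Zz
Z/II-1 ? I-1×I-2: ZZ|Zz|zz
Z/II-2 ? ·: ZZ|Zz|zz
Z/III-1 un II-1×II-2: ZZ|Zz
Z/III-2 aff ·: zz
Z/IV-1 un III-2×III-1: Zz
Z/IV-2 un III-2×III-1: Zz
⇒ Z over [I-1,I-2,II-1,II-2,III-1,III-2,IV-1,IV-2]: 45 consistent

IV-2 ∈ {NN Pp Zz, Nn Pp Zz}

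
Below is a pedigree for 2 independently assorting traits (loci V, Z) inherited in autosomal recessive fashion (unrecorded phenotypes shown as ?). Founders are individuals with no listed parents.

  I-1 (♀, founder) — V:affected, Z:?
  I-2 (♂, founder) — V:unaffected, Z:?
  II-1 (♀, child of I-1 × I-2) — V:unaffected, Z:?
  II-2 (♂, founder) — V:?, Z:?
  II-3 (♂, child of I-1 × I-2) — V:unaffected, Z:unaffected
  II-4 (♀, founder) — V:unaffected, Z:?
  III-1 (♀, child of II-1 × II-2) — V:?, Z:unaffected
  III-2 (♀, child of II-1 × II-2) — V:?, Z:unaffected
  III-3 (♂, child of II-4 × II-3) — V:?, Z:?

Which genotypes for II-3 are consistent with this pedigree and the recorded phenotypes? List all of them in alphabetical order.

V/I-1 aff ·: vv
V/I-2 un ·: VV|Vv
V/II-1 un I-1×I-2: Vv
V/II-2 ? ·: VV|Vv|vv
V/II-3 un I-1×I-2: Vv
V/II-4 un ·: VV|Vv
V/III-1 ? II-1×II-2: VV|Vv|vv
V/III-2 ? II-1×II-2: VV|Vv|vv
V/III-3 ? II-4×II-3: VV|Vv|vv
⇒ V over [I-1,I-2,II-1,II-2,II-3,II-4,III-1,III-2,III-3]: 170 consistent
Z/I-1 ? ·: ZZ|Zz|zz
Z/I-2 ? ·: ZZ|Zz|zz
Z/II-1 ? I-1×I-2: ZZ|Zz|zz
Z/II-2 ? ·: ZZ|Zz|zz
Z/II-3 un I-1×I-2: ZZ|Zz
Z/II-4 ? ·: ZZ|Zz|zz
Z/III-1 un II-1×II-2: ZZ|Zz
Z/III-2 un II-1×II-2: ZZ|Zz
Z/III-3 ? II-4×II-3: ZZ|Zz|zz
⇒ Z over [I-1,I-2,II-1,II-2,II-3,II-4,III-1,III-2,III-3]: 821 consistent

II-3 ∈ {Vv ZZ, Vv Zz}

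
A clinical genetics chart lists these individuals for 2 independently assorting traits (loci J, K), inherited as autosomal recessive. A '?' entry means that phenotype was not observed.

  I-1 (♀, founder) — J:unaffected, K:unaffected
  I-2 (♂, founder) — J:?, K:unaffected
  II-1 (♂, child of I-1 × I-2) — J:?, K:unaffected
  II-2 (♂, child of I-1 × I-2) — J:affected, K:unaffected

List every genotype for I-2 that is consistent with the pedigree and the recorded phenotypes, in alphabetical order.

I-2 ∈ {Jj KK, Jj Kk, jj KK, jj Kk}

J/I-1 un ·: Jj
J/I-2 ? ·: Jj|jj
J/II-1 ? I-1×I-2: JJ|Jj|jj
J/II-2 aff I-1×I-2: jj
⇒ J over [I-1,I-2,II-1,II-2]: 5 consistent
K/I-1 un ·: KK|Kk
K/I-2 un ·: KK|Kk
K/II-1 un I-1×I-2: KK|Kk
K/II-2 un I-1×I-2: KK|Kk
⇒ K over [I-1,I-2,II-1,II-2]: 13 consistent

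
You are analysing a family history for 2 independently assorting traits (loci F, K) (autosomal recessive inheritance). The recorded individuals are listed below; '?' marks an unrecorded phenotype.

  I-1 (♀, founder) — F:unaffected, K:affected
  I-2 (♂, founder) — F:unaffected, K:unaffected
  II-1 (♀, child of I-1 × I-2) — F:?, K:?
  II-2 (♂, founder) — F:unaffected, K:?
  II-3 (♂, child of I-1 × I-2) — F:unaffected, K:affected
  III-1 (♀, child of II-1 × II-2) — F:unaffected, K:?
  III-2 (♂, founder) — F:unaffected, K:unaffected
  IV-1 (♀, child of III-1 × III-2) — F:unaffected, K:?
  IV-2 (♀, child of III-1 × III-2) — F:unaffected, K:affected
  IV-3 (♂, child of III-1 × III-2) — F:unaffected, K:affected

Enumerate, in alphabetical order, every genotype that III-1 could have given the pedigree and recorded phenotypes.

III-1 ∈ {FF Kk, FF kk, Ff Kk, Ff kk}

F/I-1 un ·: FF|Ff
F/I-2 un ·: FF|Ff
F/II-1 ? I-1×I-2: FF|Ff|ff
F/II-2 un ·: FF|Ff
F/II-3 un I-1×I-2: FF|Ff
F/III-1 un II-1×II-2: FF|Ff
F/III-2 un ·: FF|Ff
F/IV-1 un III-1×III-2: FF|Ff
F/IV-2 un III-1×III-2: FF|Ff
F/IV-3 un III-1×III-2: FF|Ff
⇒ F over [I-1,I-2,II-1,II-2,II-3,III-1,III-2,IV-1,IV-2,IV-3]: 602 consistent
K/I-1 aff ·: kk
K/I-2 un ·: Kk
K/II-1 ? I-1×I-2: Kk|kk
K/II-2 ? ·: KK|Kk|kk
K/II-3 aff I-1×I-2: kk
K/III-1 ? II-1×II-2: Kk|kk
K/III-2 un ·: Kk
K/IV-1 ? III-1×III-2: KK|Kk|kk
K/IV-2 aff III-1×III-2: kk
K/IV-3 aff III-1×III-2: kk
⇒ K over [I-1,I-2,II-1,II-2,II-3,III-1,III-2,IV-1,IV-2,IV-3]: 23 consistent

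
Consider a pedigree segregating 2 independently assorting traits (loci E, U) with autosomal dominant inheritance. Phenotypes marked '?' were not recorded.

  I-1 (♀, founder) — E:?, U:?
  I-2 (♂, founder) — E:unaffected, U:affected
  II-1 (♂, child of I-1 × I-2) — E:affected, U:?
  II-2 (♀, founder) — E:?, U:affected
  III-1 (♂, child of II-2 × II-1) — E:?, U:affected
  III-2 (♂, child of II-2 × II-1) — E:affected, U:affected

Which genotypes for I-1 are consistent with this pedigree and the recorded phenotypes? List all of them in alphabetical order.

E/I-1 ? ·: Ee|EE
E/I-2 un ·: ee
E/II-1 aff I-1×I-2: Ee
E/II-2 ? ·: ee|Ee|EE
E/III-1 ? II-2×II-1: ee|Ee|EE
E/III-2 aff II-2×II-1: Ee|EE
⇒ E over [I-1,I-2,II-1,II-2,III-1,III-2]: 24 consistent
U/I-1 ? ·: uu|Uu|UU
U/I-2 aff ·: Uu|UU
U/II-1 ? I-1×I-2: uu|Uu|UU
U/II-2 aff ·: Uu|UU
U/III-1 aff II-2×II-1: Uu|UU
U/III-2 aff II-2×II-1: Uu|UU
⇒ U over [I-1,I-2,II-1,II-2,III-1,III-2]: 64 consistent

I-1 ∈ {EE UU, EE Uu, EE uu, Ee UU, Ee Uu, Ee uu}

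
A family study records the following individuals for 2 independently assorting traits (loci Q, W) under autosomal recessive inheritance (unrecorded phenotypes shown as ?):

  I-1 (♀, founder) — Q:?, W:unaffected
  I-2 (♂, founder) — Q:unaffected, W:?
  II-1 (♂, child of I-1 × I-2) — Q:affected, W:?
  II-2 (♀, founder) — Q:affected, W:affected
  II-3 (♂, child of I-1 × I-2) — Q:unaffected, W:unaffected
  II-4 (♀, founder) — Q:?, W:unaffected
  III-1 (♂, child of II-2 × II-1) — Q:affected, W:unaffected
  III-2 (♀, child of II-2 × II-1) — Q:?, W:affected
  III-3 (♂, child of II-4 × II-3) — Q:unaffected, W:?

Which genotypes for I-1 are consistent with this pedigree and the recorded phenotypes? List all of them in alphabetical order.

I-1 ∈ {Qq WW, Qq Ww, qq WW, qq Ww}

Q/I-1 ? ·: Qq|qq
Q/I-2 un ·: Qq
Q/II-1 aff I-1×I-2: qq
Q/II-2 aff ·: qq
Q/II-3 un I-1×I-2: QQ|Qq
Q/II-4 ? ·: QQ|Qq|qq
Q/III-1 aff II-2×II-1: qq
Q/III-2 ? II-2×II-1: qq
Q/III-3 un II-4×II-3: QQ|Qq
⇒ Q over [I-1,I-2,II-1,II-2,II-3,II-4,III-1,III-2,III-3]: 14 consistent
W/I-1 un ·: WW|Ww
W/I-2 ? ·: WW|Ww|ww
W/II-1 ? I-1×I-2: Ww
W/II-2 aff ·: ww
W/II-3 un I-1×I-2: WW|Ww
W/II-4 un ·: WW|Ww
W/III-1 un II-2×II-1: Ww
W/III-2 aff II-2×II-1: ww
W/III-3 ? II-4×II-3: WW|Ww|ww
⇒ W over [I-1,I-2,II-1,II-2,II-3,II-4,III-1,III-2,III-3]: 34 consistent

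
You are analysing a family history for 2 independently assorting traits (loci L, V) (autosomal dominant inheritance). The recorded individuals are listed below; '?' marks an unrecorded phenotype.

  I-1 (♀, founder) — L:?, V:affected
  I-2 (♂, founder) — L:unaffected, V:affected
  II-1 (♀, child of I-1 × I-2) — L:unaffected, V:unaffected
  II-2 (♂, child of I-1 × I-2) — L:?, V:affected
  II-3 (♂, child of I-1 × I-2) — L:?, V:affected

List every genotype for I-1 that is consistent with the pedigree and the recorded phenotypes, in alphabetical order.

I-1 ∈ {Ll Vv, ll Vv}

L/I-1 ? ·: ll|Ll
L/I-2 un ·: ll
L/II-1 un I-1×I-2: ll
L/II-2 ? I-1×I-2: ll|Ll
L/II-3 ? I-1×I-2: ll|Ll
⇒ L over [I-1,I-2,II-1,II-2,II-3]: 5 consistent
V/I-1 aff ·: Vv
V/I-2 aff ·: Vv
V/II-1 un I-1×I-2: vv
V/II-2 aff I-1×I-2: Vv|VV
V/II-3 aff I-1×I-2: Vv|VV
⇒ V over [I-1,I-2,II-1,II-2,II-3]: 4 consistent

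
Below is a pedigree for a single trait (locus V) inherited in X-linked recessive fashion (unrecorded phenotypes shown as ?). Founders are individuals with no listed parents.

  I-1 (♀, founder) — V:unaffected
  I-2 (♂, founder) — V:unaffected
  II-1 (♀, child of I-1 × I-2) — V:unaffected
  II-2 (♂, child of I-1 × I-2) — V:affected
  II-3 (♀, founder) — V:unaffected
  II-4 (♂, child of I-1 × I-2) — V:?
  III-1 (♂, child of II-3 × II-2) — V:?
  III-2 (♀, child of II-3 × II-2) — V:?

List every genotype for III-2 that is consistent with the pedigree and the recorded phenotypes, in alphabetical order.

V/I-1 un ·: X^VX^v
V/I-2 un ·: X^VY
V/II-1 un I-1×I-2: X^VX^V|X^VX^v
V/II-2 aff I-1×I-2: X^vY
V/II-3 un ·: X^VX^V|X^VX^v
V/II-4 ? I-1×I-2: X^VY|X^vY
V/III-1 ? II-3×II-2: X^VY|X^vY
V/III-2 ? II-3×II-2: X^VX^v|X^vX^v
⇒ V over [I-1,I-2,II-1,II-2,II-3,II-4,III-1,III-2]: 20 consistent

III-2 ∈ {X^VX^v, X^vX^v}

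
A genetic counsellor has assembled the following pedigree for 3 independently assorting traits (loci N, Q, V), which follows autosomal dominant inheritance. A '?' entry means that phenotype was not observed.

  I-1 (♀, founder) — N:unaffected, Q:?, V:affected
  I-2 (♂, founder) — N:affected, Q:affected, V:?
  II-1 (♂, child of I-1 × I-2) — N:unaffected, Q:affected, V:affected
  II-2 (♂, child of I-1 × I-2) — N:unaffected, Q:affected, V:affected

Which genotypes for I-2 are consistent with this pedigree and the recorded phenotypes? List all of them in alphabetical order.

N/I-1 un ·: nn
N/I-2 aff ·: Nn
N/II-1 un I-1×I-2: nn
N/II-2 un I-1×I-2: nn
⇒ N over [I-1,I-2,II-1,II-2]: 1 consistent
Q/I-1 ? ·: qq|Qq|QQ
Q/I-2 aff ·: Qq|QQ
Q/II-1 aff I-1×I-2: Qq|QQ
Q/II-2 aff I-1×I-2: Qq|QQ
⇒ Q over [I-1,I-2,II-1,II-2]: 15 consistent
V/I-1 aff ·: Vv|VV
V/I-2 ? ·: vv|Vv|VV
V/II-1 aff I-1×I-2: Vv|VV
V/II-2 aff I-1×I-2: Vv|VV
⇒ V over [I-1,I-2,II-1,II-2]: 15 consistent

I-2 ∈ {Nn QQ VV, Nn QQ Vv, Nn QQ vv, Nn Qq VV, Nn Qq Vv, Nn Qq vv}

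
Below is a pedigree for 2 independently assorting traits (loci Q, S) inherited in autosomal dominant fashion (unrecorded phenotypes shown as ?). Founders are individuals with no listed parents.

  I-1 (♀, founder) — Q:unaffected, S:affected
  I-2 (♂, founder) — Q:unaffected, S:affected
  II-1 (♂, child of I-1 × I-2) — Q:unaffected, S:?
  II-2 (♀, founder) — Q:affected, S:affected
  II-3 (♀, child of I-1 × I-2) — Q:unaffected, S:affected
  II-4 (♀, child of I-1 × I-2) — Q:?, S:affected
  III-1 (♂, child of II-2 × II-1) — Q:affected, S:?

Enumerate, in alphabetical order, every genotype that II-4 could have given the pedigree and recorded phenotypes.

II-4 ∈ {qq SS, qq Ss}

Q/I-1 un ·: qq
Q/I-2 un ·: qq
Q/II-1 un I-1×I-2: qq
Q/II-2 aff ·: Qq|QQ
Q/II-3 un I-1×I-2: qq
Q/II-4 ? I-1×I-2: qq
Q/III-1 aff II-2×II-1: Qq
⇒ Q over [I-1,I-2,II-1,II-2,II-3,II-4,III-1]: 2 consistent
S/I-1 aff ·: Ss|SS
S/I-2 aff ·: Ss|SS
S/II-1 ? I-1×I-2: ss|Ss|SS
S/II-2 aff ·: Ss|SS
S/II-3 aff I-1×I-2: Ss|SS
S/II-4 aff I-1×I-2: Ss|SS
S/III-1 ? II-2×II-1: ss|Ss|SS
⇒ S over [I-1,I-2,II-1,II-2,II-3,II-4,III-1]: 111 consistent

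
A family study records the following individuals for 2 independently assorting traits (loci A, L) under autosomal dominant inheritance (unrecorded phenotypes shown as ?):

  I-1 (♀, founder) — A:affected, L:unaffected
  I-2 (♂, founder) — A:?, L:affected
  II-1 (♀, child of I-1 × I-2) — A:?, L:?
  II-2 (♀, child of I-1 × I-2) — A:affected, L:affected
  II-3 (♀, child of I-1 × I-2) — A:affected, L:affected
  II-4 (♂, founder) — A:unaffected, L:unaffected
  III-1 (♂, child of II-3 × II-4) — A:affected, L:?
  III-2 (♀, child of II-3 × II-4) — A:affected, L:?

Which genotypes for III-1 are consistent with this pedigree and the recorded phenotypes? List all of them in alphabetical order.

A/I-1 aff ·: Aa|AA
A/I-2 ? ·: aa|Aa|AA
A/II-1 ? I-1×I-2: aa|Aa|AA
A/II-2 aff I-1×I-2: Aa|AA
A/II-3 aff I-1×I-2: Aa|AA
A/II-4 un ·: aa
A/III-1 aff II-3×II-4: Aa
A/III-2 aff II-3×II-4: Aa
⇒ A over [I-1,I-2,II-1,II-2,II-3,II-4,III-1,III-2]: 32 consistent
L/I-1 un ·: ll
L/I-2 aff ·: Ll|LL
L/II-1 ? I-1×I-2: ll|Ll
L/II-2 aff I-1×I-2: Ll
L/II-3 aff I-1×I-2: Ll
L/II-4 un ·: ll
L/III-1 ? II-3×II-4: ll|Ll
L/III-2 ? II-3×II-4: ll|Ll
⇒ L over [I-1,I-2,II-1,II-2,II-3,II-4,III-1,III-2]: 12 consistent

III-1 ∈ {Aa Ll, Aa ll}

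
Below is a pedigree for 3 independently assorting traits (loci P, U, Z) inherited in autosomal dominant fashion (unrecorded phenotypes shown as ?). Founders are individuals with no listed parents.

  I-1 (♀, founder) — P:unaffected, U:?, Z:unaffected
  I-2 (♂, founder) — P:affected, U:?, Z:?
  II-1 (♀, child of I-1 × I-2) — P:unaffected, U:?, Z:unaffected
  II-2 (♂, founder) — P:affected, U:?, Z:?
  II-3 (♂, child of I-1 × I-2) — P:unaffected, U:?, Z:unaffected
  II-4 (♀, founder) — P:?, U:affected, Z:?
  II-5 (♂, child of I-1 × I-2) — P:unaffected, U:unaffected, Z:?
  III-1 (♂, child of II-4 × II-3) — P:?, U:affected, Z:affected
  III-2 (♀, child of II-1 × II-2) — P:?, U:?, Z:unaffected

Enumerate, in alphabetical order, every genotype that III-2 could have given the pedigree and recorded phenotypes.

P/I-1 un ·: pp
P/I-2 aff ·: Pp
P/II-1 un I-1×I-2: pp
P/II-2 aff ·: Pp|PP
P/II-3 un I-1×I-2: pp
P/II-4 ? ·: pp|Pp|PP
P/II-5 un I-1×I-2: pp
P/III-1 ? II-4×II-3: pp|Pp
P/III-2 ? II-1×II-2: pp|Pp
⇒ P over [I-1,I-2,II-1,II-2,II-3,II-4,II-5,III-1,III-2]: 12 consistent
U/I-1 ? ·: uu|Uu
U/I-2 ? ·: uu|Uu
U/II-1 ? I-1×I-2: uu|Uu|UU
U/II-2 ? ·: uu|Uu|UU
U/II-3 ? I-1×I-2: uu|Uu|UU
U/II-4 aff ·: Uu|UU
U/II-5 un I-1×I-2: uu
U/III-1 aff II-4×II-3: Uu|UU
U/III-2 ? II-1×II-2: uu|Uu|UU
⇒ U over [I-1,I-2,II-1,II-2,II-3,II-4,II-5,III-1,III-2]: 275 consistent
Z/I-1 un ·: zz
Z/I-2 ? ·: zz|Zz
Z/II-1 un I-1×I-2: zz
Z/II-2 ? ·: zz|Zz
Z/II-3 un I-1×I-2: zz
Z/II-4 ? ·: Zz|ZZ
Z/II-5 ? I-1×I-2: zz|Zz
Z/III-1 aff II-4×II-3: Zz
Z/III-2 un II-1×II-2: zz
⇒ Z over [I-1,I-2,II-1,II-2,II-3,II-4,II-5,III-1,III-2]: 12 consistent

III-2 ∈ {Pp UU zz, Pp Uu zz, Pp uu zz, pp UU zz, pp Uu zz, pp uu zz}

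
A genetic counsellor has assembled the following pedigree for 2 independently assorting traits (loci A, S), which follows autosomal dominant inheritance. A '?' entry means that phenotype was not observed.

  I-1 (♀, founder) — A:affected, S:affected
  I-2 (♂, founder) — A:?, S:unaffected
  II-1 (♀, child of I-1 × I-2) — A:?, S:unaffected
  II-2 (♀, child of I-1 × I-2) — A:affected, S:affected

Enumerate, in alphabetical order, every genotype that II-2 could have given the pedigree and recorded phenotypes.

A/I-1 aff ·: Aa|AA
A/I-2 ? ·: aa|Aa|AA
A/II-1 ? I-1×I-2: aa|Aa|AA
A/II-2 aff I-1×I-2: Aa|AA
⇒ A over [I-1,I-2,II-1,II-2]: 18 consistent
S/I-1 aff ·: Ss
S/I-2 un ·: ss
S/II-1 un I-1×I-2: ss
S/II-2 aff I-1×I-2: Ss
⇒ S over [I-1,I-2,II-1,II-2]: 1 consistent

II-2 ∈ {AA Ss, Aa Ss}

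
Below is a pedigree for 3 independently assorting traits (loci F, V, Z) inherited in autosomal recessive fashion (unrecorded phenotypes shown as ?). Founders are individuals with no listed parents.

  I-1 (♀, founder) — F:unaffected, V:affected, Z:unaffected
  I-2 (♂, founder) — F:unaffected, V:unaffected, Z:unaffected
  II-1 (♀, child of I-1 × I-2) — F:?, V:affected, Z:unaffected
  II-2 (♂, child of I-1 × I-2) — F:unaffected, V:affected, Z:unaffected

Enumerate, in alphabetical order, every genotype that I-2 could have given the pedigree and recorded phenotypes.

I-2 ∈ {FF Vv ZZ, FF Vv Zz, Ff Vv ZZ, Ff Vv Zz}

F/I-1 un ·: FF|Ff
F/I-2 un ·: FF|Ff
F/II-1 ? I-1×I-2: FF|Ff|ff
F/II-2 un I-1×I-2: FF|Ff
⇒ F over [I-1,I-2,II-1,II-2]: 15 consistent
V/I-1 aff ·: vv
V/I-2 un ·: Vv
V/II-1 aff I-1×I-2: vv
V/II-2 aff I-1×I-2: vv
⇒ V over [I-1,I-2,II-1,II-2]: 1 consistent
Z/I-1 un ·: ZZ|Zz
Z/I-2 un ·: ZZ|Zz
Z/II-1 un I-1×I-2: ZZ|Zz
Z/II-2 un I-1×I-2: ZZ|Zz
⇒ Z over [I-1,I-2,II-1,II-2]: 13 consistent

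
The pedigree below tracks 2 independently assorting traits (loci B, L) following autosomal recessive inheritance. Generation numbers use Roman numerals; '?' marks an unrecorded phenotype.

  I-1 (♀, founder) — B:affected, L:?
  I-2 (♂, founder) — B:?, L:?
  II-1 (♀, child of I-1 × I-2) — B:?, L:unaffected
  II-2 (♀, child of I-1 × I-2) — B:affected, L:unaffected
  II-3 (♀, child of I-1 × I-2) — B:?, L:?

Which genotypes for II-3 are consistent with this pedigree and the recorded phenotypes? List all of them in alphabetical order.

II-3 ∈ {Bb LL, Bb Ll, Bb ll, bb LL, bb Ll, bb ll}

B/I-1 aff ·: bb
B/I-2 ? ·: Bb|bb
B/II-1 ? I-1×I-2: Bb|bb
B/II-2 aff I-1×I-2: bb
B/II-3 ? I-1×I-2: Bb|bb
⇒ B over [I-1,I-2,II-1,II-2,II-3]: 5 consistent
L/I-1 ? ·: LL|Ll|ll
L/I-2 ? ·: LL|Ll|ll
L/II-1 un I-1×I-2: LL|Ll
L/II-2 un I-1×I-2: LL|Ll
L/II-3 ? I-1×I-2: LL|Ll|ll
⇒ L over [I-1,I-2,II-1,II-2,II-3]: 35 consistent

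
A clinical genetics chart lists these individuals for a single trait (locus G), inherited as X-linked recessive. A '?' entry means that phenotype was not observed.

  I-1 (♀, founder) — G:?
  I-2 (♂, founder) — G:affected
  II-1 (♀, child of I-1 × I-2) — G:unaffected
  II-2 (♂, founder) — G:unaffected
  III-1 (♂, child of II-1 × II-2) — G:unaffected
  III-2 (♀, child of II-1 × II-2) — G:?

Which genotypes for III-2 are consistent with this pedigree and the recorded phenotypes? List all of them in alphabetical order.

G/I-1 ? ·: X^GX^G|X^GX^g
G/I-2 aff ·: X^gY
G/II-1 un I-1×I-2: X^GX^g
G/II-2 un ·: X^GY
G/III-1 un II-1×II-2: X^GY
G/III-2 ? II-1×II-2: X^GX^G|X^GX^g
⇒ G over [I-1,I-2,II-1,II-2,III-1,III-2]: 4 consistent

III-2 ∈ {X^GX^G, X^GX^g}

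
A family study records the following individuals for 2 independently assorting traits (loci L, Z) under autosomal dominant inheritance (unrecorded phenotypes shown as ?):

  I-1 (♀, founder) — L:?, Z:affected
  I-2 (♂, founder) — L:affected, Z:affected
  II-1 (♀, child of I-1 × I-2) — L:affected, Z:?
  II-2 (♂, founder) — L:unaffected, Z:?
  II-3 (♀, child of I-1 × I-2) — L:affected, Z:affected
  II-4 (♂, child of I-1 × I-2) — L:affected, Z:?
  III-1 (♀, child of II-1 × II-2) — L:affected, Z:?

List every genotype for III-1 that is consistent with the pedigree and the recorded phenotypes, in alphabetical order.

III-1 ∈ {Ll ZZ, Ll Zz, Ll zz}

L/I-1 ? ·: ll|Ll|LL
L/I-2 aff ·: Ll|LL
L/II-1 aff I-1×I-2: Ll|LL
L/II-2 un ·: ll
L/II-3 aff I-1×I-2: Ll|LL
L/II-4 aff I-1×I-2: Ll|LL
L/III-1 aff II-1×II-2: Ll
⇒ L over [I-1,I-2,II-1,II-2,II-3,II-4,III-1]: 27 consistent
Z/I-1 aff ·: Zz|ZZ
Z/I-2 aff ·: Zz|ZZ
Z/II-1 ? I-1×I-2: zz|Zz|ZZ
Z/II-2 ? ·: zz|Zz|ZZ
Z/II-3 aff I-1×I-2: Zz|ZZ
Z/II-4 ? I-1×I-2: zz|Zz|ZZ
Z/III-1 ? II-1×II-2: zz|Zz|ZZ
⇒ Z over [I-1,I-2,II-1,II-2,II-3,II-4,III-1]: 182 consistent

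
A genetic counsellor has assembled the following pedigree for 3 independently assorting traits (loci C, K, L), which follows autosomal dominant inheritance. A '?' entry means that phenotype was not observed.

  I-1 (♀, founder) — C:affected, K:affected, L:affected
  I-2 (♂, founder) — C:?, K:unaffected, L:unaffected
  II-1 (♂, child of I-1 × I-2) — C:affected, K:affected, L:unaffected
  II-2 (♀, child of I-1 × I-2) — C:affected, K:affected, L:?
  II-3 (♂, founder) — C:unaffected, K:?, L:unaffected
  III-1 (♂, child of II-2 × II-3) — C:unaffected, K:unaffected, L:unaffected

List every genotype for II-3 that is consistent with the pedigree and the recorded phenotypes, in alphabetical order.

II-3 ∈ {cc Kk ll, cc kk ll}

C/I-1 aff ·: Cc|CC
C/I-2 ? ·: cc|Cc|CC
C/II-1 aff I-1×I-2: Cc|CC
C/II-2 aff I-1×I-2: Cc
C/II-3 un ·: cc
C/III-1 un II-2×II-3: cc
⇒ C over [I-1,I-2,II-1,II-2,II-3,III-1]: 8 consistent
K/I-1 aff ·: Kk|KK
K/I-2 un ·: kk
K/II-1 aff I-1×I-2: Kk
K/II-2 aff I-1×I-2: Kk
K/II-3 ? ·: kk|Kk
K/III-1 un II-2×II-3: kk
⇒ K over [I-1,I-2,II-1,II-2,II-3,III-1]: 4 consistent
L/I-1 aff ·: Ll
L/I-2 un ·: ll
L/II-1 un I-1×I-2: ll
L/II-2 ? I-1×I-2: ll|Ll
L/II-3 un ·: ll
L/III-1 un II-2×II-3: ll
⇒ L over [I-1,I-2,II-1,II-2,II-3,III-1]: 2 consistent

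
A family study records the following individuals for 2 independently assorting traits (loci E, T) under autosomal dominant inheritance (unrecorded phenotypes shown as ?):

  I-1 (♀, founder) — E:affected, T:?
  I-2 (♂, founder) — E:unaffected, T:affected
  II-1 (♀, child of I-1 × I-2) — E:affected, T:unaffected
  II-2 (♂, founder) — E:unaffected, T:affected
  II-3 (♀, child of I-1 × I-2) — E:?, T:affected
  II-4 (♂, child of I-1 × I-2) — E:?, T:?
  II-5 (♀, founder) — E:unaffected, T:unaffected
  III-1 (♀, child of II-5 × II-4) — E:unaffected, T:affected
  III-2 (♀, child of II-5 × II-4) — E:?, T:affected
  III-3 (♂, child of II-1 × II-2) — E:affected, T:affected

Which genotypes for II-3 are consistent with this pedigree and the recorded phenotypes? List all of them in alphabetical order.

E/I-1 aff ·: Ee|EE
E/I-2 un ·: ee
E/II-1 aff I-1×I-2: Ee
E/II-2 un ·: ee
E/II-3 ? I-1×I-2: ee|Ee
E/II-4 ? I-1×I-2: ee|Ee
E/II-5 un ·: ee
E/III-1 un II-5×II-4: ee
E/III-2 ? II-5×II-4: ee|Ee
E/III-3 aff II-1×II-2: Ee
⇒ E over [I-1,I-2,II-1,II-2,II-3,II-4,II-5,III-1,III-2,III-3]: 8 consistent
T/I-1 ? ·: tt|Tt
T/I-2 aff ·: Tt
T/II-1 un I-1×I-2: tt
T/II-2 aff ·: Tt|TT
T/II-3 aff I-1×I-2: Tt|TT
T/II-4 ? I-1×I-2: Tt|TT
T/II-5 un ·: tt
T/III-1 aff II-5×II-4: Tt
T/III-2 aff II-5×II-4: Tt
T/III-3 aff II-1×II-2: Tt
⇒ T over [I-1,I-2,II-1,II-2,II-3,II-4,II-5,III-1,III-2,III-3]: 10 consistent

II-3 ∈ {Ee TT, Ee Tt, ee TT, ee Tt}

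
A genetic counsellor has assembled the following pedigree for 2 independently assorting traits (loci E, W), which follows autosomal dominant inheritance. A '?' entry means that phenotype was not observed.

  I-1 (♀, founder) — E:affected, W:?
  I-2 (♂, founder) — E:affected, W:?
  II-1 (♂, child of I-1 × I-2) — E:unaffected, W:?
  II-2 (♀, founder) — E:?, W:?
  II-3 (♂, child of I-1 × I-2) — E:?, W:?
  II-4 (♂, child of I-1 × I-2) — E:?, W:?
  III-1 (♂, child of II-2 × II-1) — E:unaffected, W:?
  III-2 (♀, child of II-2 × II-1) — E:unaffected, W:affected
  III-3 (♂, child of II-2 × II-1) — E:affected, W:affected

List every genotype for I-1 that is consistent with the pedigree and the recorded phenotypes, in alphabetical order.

E/I-1 aff ·: Ee
E/I-2 aff ·: Ee
E/II-1 un I-1×I-2: ee
E/II-2 ? ·: Ee
E/II-3 ? I-1×I-2: ee|Ee|EE
E/II-4 ? I-1×I-2: ee|Ee|EE
E/III-1 un II-2×II-1: ee
E/III-2 un II-2×II-1: ee
E/III-3 aff II-2×II-1: Ee
⇒ E over [I-1,I-2,II-1,II-2,II-3,II-4,III-1,III-2,III-3]: 9 consistent
W/I-1 ? ·: ww|Ww|WW
W/I-2 ? ·: ww|Ww|WW
W/II-1 ? I-1×I-2: ww|Ww|WW
W/II-2 ? ·: ww|Ww|WW
W/II-3 ? I-1×I-2: ww|Ww|WW
W/II-4 ? I-1×I-2: ww|Ww|WW
W/III-1 ? II-2×II-1: ww|Ww|WW
W/III-2 aff II-2×II-1: Ww|WW
W/III-3 aff II-2×II-1: Ww|WW
⇒ W over [I-1,I-2,II-1,II-2,II-3,II-4,III-1,III-2,III-3]: 828 consistent

I-1 ∈ {Ee WW, Ee Ww, Ee ww}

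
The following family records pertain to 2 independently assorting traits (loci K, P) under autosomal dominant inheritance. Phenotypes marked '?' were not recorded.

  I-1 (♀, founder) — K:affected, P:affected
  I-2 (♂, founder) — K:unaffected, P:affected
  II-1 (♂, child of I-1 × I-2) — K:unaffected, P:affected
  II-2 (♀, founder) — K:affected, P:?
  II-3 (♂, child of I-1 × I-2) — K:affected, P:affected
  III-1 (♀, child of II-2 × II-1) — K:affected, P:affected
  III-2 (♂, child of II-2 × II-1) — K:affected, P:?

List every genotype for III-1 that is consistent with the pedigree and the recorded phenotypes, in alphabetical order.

K/I-1 aff ·: Kk
K/I-2 un ·: kk
K/II-1 un I-1×I-2: kk
K/II-2 aff ·: Kk|KK
K/II-3 aff I-1×I-2: Kk
K/III-1 aff II-2×II-1: Kk
K/III-2 aff II-2×II-1: Kk
⇒ K over [I-1,I-2,II-1,II-2,II-3,III-1,III-2]: 2 consistent
P/I-1 aff ·: Pp|PP
P/I-2 aff ·: Pp|PP
P/II-1 aff I-1×I-2: Pp|PP
P/II-2 ? ·: pp|Pp|PP
P/II-3 aff I-1×I-2: Pp|PP
P/III-1 aff II-2×II-1: Pp|PP
P/III-2 ? II-2×II-1: pp|Pp|PP
⇒ P over [I-1,I-2,II-1,II-2,II-3,III-1,III-2]: 114 consistent

III-1 ∈ {Kk PP, Kk Pp}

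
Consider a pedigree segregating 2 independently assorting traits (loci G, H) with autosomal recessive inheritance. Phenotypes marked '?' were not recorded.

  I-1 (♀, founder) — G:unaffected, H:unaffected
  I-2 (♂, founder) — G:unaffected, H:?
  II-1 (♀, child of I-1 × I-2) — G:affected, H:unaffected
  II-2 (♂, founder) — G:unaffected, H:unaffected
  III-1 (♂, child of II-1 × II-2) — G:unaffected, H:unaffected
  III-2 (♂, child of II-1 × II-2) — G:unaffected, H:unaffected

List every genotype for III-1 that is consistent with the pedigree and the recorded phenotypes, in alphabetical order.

G/I-1 un ·: Gg
G/I-2 un ·: Gg
G/II-1 aff I-1×I-2: gg
G/II-2 un ·: GG|Gg
G/III-1 un II-1×II-2: Gg
G/III-2 un II-1×II-2: Gg
⇒ G over [I-1,I-2,II-1,II-2,III-1,III-2]: 2 consistent
H/I-1 un ·: HH|Hh
H/I-2 ? ·: HH|Hh|hh
H/II-1 un I-1×I-2: HH|Hh
H/II-2 un ·: HH|Hh
H/III-1 un II-1×II-2: HH|Hh
H/III-2 un II-1×II-2: HH|Hh
⇒ H over [I-1,I-2,II-1,II-2,III-1,III-2]: 60 consistent

III-1 ∈ {Gg HH, Gg Hh}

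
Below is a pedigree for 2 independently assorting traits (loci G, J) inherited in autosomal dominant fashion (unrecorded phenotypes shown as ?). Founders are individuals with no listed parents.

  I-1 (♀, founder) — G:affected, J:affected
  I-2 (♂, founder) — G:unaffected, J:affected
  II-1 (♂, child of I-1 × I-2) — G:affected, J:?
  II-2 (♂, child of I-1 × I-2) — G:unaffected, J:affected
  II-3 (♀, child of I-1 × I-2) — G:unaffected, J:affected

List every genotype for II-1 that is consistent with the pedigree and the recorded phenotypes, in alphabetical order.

II-1 ∈ {Gg JJ, Gg Jj, Gg jj}

G/I-1 aff ·: Gg
G/I-2 un ·: gg
G/II-1 aff I-1×I-2: Gg
G/II-2 un I-1×I-2: gg
G/II-3 un I-1×I-2: gg
⇒ G over [I-1,I-2,II-1,II-2,II-3]: 1 consistent
J/I-1 aff ·: Jj|JJ
J/I-2 aff ·: Jj|JJ
J/II-1 ? I-1×I-2: jj|Jj|JJ
J/II-2 aff I-1×I-2: Jj|JJ
J/II-3 aff I-1×I-2: Jj|JJ
⇒ J over [I-1,I-2,II-1,II-2,II-3]: 29 consistent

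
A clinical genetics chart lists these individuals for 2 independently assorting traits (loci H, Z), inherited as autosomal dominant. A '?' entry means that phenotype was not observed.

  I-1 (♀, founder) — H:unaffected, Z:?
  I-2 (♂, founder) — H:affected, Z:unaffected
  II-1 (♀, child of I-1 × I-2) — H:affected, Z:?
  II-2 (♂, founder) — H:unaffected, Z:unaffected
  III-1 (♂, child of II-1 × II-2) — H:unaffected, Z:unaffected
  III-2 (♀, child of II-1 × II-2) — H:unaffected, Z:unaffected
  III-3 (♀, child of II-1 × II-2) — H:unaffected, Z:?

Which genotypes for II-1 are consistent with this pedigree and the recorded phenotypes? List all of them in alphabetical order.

H/I-1 un ·: hh
H/I-2 aff ·: Hh|HH
H/II-1 aff I-1×I-2: Hh
H/II-2 un ·: hh
H/III-1 un II-1×II-2: hh
H/III-2 un II-1×II-2: hh
H/III-3 un II-1×II-2: hh
⇒ H over [I-1,I-2,II-1,II-2,III-1,III-2,III-3]: 2 consistent
Z/I-1 ? ·: zz|Zz|ZZ
Z/I-2 un ·: zz
Z/II-1 ? I-1×I-2: zz|Zz
Z/II-2 un ·: zz
Z/III-1 un II-1×II-2: zz
Z/III-2 un II-1×II-2: zz
Z/III-3 ? II-1×II-2: zz|Zz
⇒ Z over [I-1,I-2,II-1,II-2,III-1,III-2,III-3]: 6 consistent

II-1 ∈ {Hh Zz, Hh zz}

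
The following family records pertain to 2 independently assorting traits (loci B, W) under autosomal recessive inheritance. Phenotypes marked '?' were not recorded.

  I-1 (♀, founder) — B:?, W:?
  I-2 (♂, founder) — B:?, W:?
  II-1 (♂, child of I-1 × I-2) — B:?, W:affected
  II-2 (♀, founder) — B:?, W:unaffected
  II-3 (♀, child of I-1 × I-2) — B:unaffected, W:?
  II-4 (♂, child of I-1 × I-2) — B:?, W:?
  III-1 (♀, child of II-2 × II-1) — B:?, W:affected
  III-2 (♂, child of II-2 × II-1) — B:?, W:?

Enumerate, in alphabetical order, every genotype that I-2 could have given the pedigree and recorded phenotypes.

I-2 ∈ {BB Ww, BB ww, Bb Ww, Bb ww, bb Ww, bb ww}

B/I-1 ? ·: BB|Bb|bb
B/I-2 ? ·: BB|Bb|bb
B/II-1 ? I-1×I-2: BB|Bb|bb
B/II-2 ? ·: BB|Bb|bb
B/II-3 un I-1×I-2: BB|Bb
B/II-4 ? I-1×I-2: BB|Bb|bb
B/III-1 ? II-2×II-1: BB|Bb|bb
B/III-2 ? II-2×II-1: BB|Bb|bb
⇒ B over [I-1,I-2,II-1,II-2,II-3,II-4,III-1,III-2]: 490 consistent
W/I-1 ? ·: Ww|ww
W/I-2 ? ·: Ww|ww
W/II-1 aff I-1×I-2: ww
W/II-2 un ·: Ww
W/II-3 ? I-1×I-2: WW|Ww|ww
W/II-4 ? I-1×I-2: WW|Ww|ww
W/III-1 aff II-2×II-1: ww
W/III-2 ? II-2×II-1: Ww|ww
⇒ W over [I-1,I-2,II-1,II-2,II-3,II-4,III-1,III-2]: 36 consistent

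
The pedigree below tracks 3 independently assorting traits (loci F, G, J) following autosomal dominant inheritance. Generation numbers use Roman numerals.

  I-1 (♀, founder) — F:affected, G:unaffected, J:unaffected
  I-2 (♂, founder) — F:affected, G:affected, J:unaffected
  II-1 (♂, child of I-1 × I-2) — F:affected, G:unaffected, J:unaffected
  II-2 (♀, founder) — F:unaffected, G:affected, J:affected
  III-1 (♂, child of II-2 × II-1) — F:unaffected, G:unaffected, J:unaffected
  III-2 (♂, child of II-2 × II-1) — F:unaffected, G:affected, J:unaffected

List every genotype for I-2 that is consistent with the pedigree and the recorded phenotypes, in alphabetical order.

F/I-1 aff ·: Ff|FF
F/I-2 aff ·: Ff|FF
F/II-1 aff I-1×I-2: Ff
F/II-2 un ·: ff
F/III-1 un II-2×II-1: ff
F/III-2 un II-2×II-1: ff
⇒ F over [I-1,I-2,II-1,II-2,III-1,III-2]: 3 consistent
G/I-1 un ·: gg
G/I-2 aff ·: Gg
G/II-1 un I-1×I-2: gg
G/II-2 aff ·: Gg
G/III-1 un II-2×II-1: gg
G/III-2 aff II-2×II-1: Gg
⇒ G over [I-1,I-2,II-1,II-2,III-1,III-2]: 1 consistent
J/I-1 un ·: jj
J/I-2 un ·: jj
J/II-1 un I-1×I-2: jj
J/II-2 aff ·: Jj
J/III-1 un II-2×II-1: jj
J/III-2 un II-2×II-1: jj
⇒ J over [I-1,I-2,II-1,II-2,III-1,III-2]: 1 consistent

I-2 ∈ {FF Gg jj, Ff Gg jj}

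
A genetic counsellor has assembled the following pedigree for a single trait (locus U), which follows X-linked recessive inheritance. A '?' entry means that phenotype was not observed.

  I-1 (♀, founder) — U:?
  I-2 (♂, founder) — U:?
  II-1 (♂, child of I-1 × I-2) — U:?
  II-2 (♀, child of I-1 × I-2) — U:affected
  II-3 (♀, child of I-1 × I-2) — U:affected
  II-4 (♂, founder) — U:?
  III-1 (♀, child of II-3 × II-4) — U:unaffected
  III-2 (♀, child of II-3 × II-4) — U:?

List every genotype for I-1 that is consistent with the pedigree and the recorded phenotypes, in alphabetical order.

U/I-1 ? ·: X^UX^u|X^uX^u
U/I-2 ? ·: X^uY
U/II-1 ? I-1×I-2: X^UY|X^uY
U/II-2 aff I-1×I-2: X^uX^u
U/II-3 aff I-1×I-2: X^uX^u
U/II-4 ? ·: X^UY
U/III-1 un II-3×II-4: X^UX^u
U/III-2 ? II-3×II-4: X^UX^u
⇒ U over [I-1,I-2,II-1,II-2,II-3,II-4,III-1,III-2]: 3 consistent

I-1 ∈ {X^UX^u, X^uX^u}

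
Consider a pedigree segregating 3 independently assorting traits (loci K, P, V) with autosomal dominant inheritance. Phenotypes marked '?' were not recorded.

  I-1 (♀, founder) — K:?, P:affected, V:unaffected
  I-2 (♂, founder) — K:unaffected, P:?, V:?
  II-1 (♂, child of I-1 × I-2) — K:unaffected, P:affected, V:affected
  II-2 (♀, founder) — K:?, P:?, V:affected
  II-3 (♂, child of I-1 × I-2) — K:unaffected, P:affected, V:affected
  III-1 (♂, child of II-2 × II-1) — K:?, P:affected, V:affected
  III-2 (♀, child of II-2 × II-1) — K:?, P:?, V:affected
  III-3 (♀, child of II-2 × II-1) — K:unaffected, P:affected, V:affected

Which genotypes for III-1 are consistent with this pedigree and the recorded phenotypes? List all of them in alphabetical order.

K/I-1 ? ·: kk|Kk
K/I-2 un ·: kk
K/II-1 un I-1×I-2: kk
K/II-2 ? ·: kk|Kk
K/II-3 un I-1×I-2: kk
K/III-1 ? II-2×II-1: kk|Kk
K/III-2 ? II-2×II-1: kk|Kk
K/III-3 un II-2×II-1: kk
⇒ K over [I-1,I-2,II-1,II-2,II-3,III-1,III-2,III-3]: 10 consistent
P/I-1 aff ·: Pp|PP
P/I-2 ? ·: pp|Pp|PP
P/II-1 aff I-1×I-2: Pp|PP
P/II-2 ? ·: pp|Pp|PP
P/II-3 aff I-1×I-2: Pp|PP
P/III-1 aff II-2×II-1: Pp|PP
P/III-2 ? II-2×II-1: pp|Pp|PP
P/III-3 aff II-2×II-1: Pp|PP
⇒ P over [I-1,I-2,II-1,II-2,II-3,III-1,III-2,III-3]: 246 consistent
V/I-1 un ·: vv
V/I-2 ? ·: Vv|VV
V/II-1 aff I-1×I-2: Vv
V/II-2 aff ·: Vv|VV
V/II-3 aff I-1×I-2: Vv
V/III-1 aff II-2×II-1: Vv|VV
V/III-2 aff II-2×II-1: Vv|VV
V/III-3 aff II-2×II-1: Vv|VV
⇒ V over [I-1,I-2,II-1,II-2,II-3,III-1,III-2,III-3]: 32 consistent

III-1 ∈ {Kk PP VV, Kk PP Vv, Kk Pp VV, Kk Pp Vv, kk PP VV, kk PP Vv, kk Pp VV, kk Pp Vv}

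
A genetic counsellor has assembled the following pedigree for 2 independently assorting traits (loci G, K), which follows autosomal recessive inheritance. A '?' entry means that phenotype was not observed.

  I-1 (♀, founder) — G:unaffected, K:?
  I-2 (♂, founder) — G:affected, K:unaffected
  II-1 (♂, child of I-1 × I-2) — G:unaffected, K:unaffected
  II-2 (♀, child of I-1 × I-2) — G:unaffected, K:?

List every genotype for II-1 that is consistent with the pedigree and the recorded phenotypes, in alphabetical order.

G/I-1 un ·: GG|Gg
G/I-2 aff ·: gg
G/II-1 un I-1×I-2: Gg
G/II-2 un I-1×I-2: Gg
⇒ G over [I-1,I-2,II-1,II-2]: 2 consistent
K/I-1 ? ·: KK|Kk|kk
K/I-2 un ·: KK|Kk
K/II-1 un I-1×I-2: KK|Kk
K/II-2 ? I-1×I-2: KK|Kk|kk
⇒ K over [I-1,I-2,II-1,II-2]: 18 consistent

II-1 ∈ {Gg KK, Gg Kk}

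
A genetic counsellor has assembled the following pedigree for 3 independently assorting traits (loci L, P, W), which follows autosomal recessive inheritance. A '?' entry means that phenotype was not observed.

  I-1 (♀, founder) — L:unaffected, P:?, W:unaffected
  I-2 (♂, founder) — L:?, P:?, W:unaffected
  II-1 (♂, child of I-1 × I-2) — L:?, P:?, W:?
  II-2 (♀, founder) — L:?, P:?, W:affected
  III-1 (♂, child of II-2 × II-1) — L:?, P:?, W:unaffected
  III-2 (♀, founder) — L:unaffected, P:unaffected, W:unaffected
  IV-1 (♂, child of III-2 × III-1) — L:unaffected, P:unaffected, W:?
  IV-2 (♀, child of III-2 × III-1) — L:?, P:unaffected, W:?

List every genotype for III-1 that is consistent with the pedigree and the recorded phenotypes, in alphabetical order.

L/I-1 un ·: LL|Ll
L/I-2 ? ·: LL|Ll|ll
L/II-1 ? I-1×I-2: LL|Ll|ll
L/II-2 ? ·: LL|Ll|ll
L/III-1 ? II-2×II-1: LL|Ll|ll
L/III-2 un ·: LL|Ll
L/IV-1 un III-2×III-1: LL|Ll
L/IV-2 ? III-2×III-1: LL|Ll|ll
⇒ L over [I-1,I-2,II-1,II-2,III-1,III-2,IV-1,IV-2]: 402 consistent
P/I-1 ? ·: PP|Pp|pp
P/I-2 ? ·: PP|Pp|pp
P/II-1 ? I-1×I-2: PP|Pp|pp
P/II-2 ? ·: PP|Pp|pp
P/III-1 ? II-2×II-1: PP|Pp|pp
P/III-2 un ·: PP|Pp
P/IV-1 un III-2×III-1: PP|Pp
P/IV-2 un III-2×III-1: PP|Pp
⇒ P over [I-1,I-2,II-1,II-2,III-1,III-2,IV-1,IV-2]: 450 consistent
W/I-1 un ·: WW|Ww
W/I-2 un ·: WW|Ww
W/II-1 ? I-1×I-2: WW|Ww
W/II-2 aff ·: ww
W/III-1 un II-2×II-1: Ww
W/III-2 un ·: WW|Ww
W/IV-1 ? III-2×III-1: WW|Ww|ww
W/IV-2 ? III-2×III-1: WW|Ww|ww
⇒ W over [I-1,I-2,II-1,II-2,III-1,III-2,IV-1,IV-2]: 91 consistent

III-1 ∈ {LL PP Ww, LL Pp Ww, LL pp Ww, Ll PP Ww, Ll Pp Ww, Ll pp Ww, ll PP Ww, ll Pp Ww, ll pp Ww}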